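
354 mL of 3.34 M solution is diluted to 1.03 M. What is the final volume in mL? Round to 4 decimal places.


Dilution: M1*V1 = M2*V2, solve for V2.
V2 = M1*V1 / M2
V2 = 3.34 * 354 / 1.03
V2 = 1182.36 / 1.03
V2 = 1147.9223301 mL, rounded to 4 dp:

1147.9223 mL


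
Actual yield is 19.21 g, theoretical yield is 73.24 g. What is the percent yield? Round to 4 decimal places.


% yield = 100 * actual / theoretical
% yield = 100 * 19.21 / 73.24
% yield = 26.2288367 %, rounded to 4 dp:

26.2288 %


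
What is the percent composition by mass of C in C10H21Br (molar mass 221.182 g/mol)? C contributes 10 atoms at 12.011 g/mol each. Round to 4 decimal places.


pct = 100 * (n_elem * M_elem) / M_total
mass_contribution = 10 * 12.011 = 120.11 g/mol
pct = 100 * 120.11 / 221.182
pct = 54.3036956 %, rounded to 4 dp:

54.3037 %


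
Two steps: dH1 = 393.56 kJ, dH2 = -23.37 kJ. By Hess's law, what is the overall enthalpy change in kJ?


Hess's law: enthalpy is a state function, so add the step enthalpies.
dH_total = dH1 + dH2 = 393.56 + (-23.37)
dH_total = 370.19 kJ:

370.19 kJ


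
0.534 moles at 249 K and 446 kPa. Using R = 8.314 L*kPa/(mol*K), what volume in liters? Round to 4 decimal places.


PV = nRT, solve for V = nRT / P.
nRT = 0.534 * 8.314 * 249 = 1105.4793
V = 1105.4793 / 446
V = 2.47865314 L, rounded to 4 dp:

2.4787 L


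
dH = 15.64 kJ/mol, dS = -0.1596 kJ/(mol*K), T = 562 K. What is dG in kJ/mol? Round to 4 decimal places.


Gibbs: dG = dH - T*dS (consistent units, dS already in kJ/(mol*K)).
T*dS = 562 * -0.1596 = -89.6952
dG = 15.64 - (-89.6952)
dG = 105.3352 kJ/mol, rounded to 4 dp:

105.3352 kJ/mol


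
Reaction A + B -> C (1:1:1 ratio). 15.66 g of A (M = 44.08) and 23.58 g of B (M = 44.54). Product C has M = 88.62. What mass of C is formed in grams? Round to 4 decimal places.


Find moles of each reactant; the smaller value is the limiting reagent in a 1:1:1 reaction, so moles_C equals moles of the limiter.
n_A = mass_A / M_A = 15.66 / 44.08 = 0.355263 mol
n_B = mass_B / M_B = 23.58 / 44.54 = 0.529412 mol
Limiting reagent: A (smaller), n_limiting = 0.355263 mol
mass_C = n_limiting * M_C = 0.355263 * 88.62
mass_C = 31.48340706 g, rounded to 4 dp:

31.4834 g


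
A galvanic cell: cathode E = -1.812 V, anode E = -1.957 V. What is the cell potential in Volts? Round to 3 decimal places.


Standard cell potential: E_cell = E_cathode - E_anode.
E_cell = -1.812 - (-1.957)
E_cell = 0.145 V, rounded to 3 dp:

0.145 V


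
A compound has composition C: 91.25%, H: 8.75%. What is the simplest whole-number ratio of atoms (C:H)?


Assume 100 g of compound, divide each mass% by atomic mass to get moles, then normalize by the smallest to get a raw atom ratio.
Moles per 100 g: C: 91.25/12.011 = 7.5972, H: 8.75/1.008 = 8.6806
Raw ratio (divide by min = 7.5972): C: 1.0, H: 1.143
Multiply by 7 to clear fractions: C: 7.0 ~= 7, H: 7.998 ~= 8
Reduce by GCD to get the simplest whole-number ratio:

7:8


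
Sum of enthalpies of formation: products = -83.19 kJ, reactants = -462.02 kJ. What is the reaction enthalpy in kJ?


dH_rxn = sum(dH_f products) - sum(dH_f reactants)
dH_rxn = -83.19 - (-462.02)
dH_rxn = 378.83 kJ:

378.83 kJ


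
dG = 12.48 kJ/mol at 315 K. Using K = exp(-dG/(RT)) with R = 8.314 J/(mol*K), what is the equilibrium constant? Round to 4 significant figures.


dG is in kJ/mol; multiply by 1000 to match R in J/(mol*K).
RT = 8.314 * 315 = 2618.91 J/mol
exponent = -dG*1000 / (RT) = -(12.48*1000) / 2618.91 = -4.76534131
K = exp(-4.76534131)
K = 0.0085199798, rounded to 4 significant figures:

0.008520


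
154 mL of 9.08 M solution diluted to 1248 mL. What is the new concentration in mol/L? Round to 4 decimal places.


Dilution: M1*V1 = M2*V2, solve for M2.
M2 = M1*V1 / V2
M2 = 9.08 * 154 / 1248
M2 = 1398.32 / 1248
M2 = 1.12044872 mol/L, rounded to 4 dp:

1.1204 mol/L


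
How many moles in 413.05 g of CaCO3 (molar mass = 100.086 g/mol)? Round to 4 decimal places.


n = mass / M
n = 413.05 / 100.086
n = 4.12695082 mol, rounded to 4 dp:

4.1270 mol


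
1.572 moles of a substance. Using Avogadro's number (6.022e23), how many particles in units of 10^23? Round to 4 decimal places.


N = n * NA, then divide by 1e23 for the requested units.
N / 1e23 = n * 6.022
N / 1e23 = 1.572 * 6.022
N / 1e23 = 9.466584, rounded to 4 dp:

9.4666


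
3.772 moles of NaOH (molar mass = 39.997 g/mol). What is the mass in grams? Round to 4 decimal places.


mass = n * M
mass = 3.772 * 39.997
mass = 150.868684 g, rounded to 4 dp:

150.8687 g


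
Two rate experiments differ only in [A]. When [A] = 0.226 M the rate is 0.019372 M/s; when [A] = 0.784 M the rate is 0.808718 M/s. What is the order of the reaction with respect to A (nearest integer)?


Rate is proportional to [A]^n, so rate2/rate1 = ([A]2/[A]1)^n. Take logs to solve for n.
rate2/rate1 = 0.808718 / 0.019372 = 41.7467
[A]2/[A]1 = 0.784 / 0.226 = 3.469
n = ln(41.7467) / ln(3.469) = 3.0
Nearest integer order:

3


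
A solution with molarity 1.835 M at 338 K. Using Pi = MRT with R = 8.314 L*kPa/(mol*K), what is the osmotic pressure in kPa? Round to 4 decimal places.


Osmotic pressure (van't Hoff): Pi = M*R*T.
RT = 8.314 * 338 = 2810.132
Pi = 1.835 * 2810.132
Pi = 5156.59222 kPa, rounded to 4 dp:

5156.5922 kPa


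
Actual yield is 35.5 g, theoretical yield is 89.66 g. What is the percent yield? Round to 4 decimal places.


% yield = 100 * actual / theoretical
% yield = 100 * 35.5 / 89.66
% yield = 39.59402186 %, rounded to 4 dp:

39.5940 %


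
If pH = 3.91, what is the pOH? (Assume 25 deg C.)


At 25 deg C, pH + pOH = 14.
pOH = 14 - pH = 14 - 3.91
pOH = 10.09:

10.09


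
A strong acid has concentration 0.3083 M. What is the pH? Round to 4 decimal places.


A strong acid dissociates completely, so [H+] equals the given concentration.
pH = -log10([H+]) = -log10(0.3083)
pH = 0.51102648, rounded to 4 dp:

0.5110


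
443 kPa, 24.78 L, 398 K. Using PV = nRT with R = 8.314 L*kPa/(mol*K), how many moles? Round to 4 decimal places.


PV = nRT, solve for n = PV / (RT).
PV = 443 * 24.78 = 10977.54
RT = 8.314 * 398 = 3308.972
n = 10977.54 / 3308.972
n = 3.31750767 mol, rounded to 4 dp:

3.3175 mol


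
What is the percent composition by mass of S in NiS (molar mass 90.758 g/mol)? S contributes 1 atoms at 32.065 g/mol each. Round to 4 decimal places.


pct = 100 * (n_elem * M_elem) / M_total
mass_contribution = 1 * 32.065 = 32.065 g/mol
pct = 100 * 32.065 / 90.758
pct = 35.33021882 %, rounded to 4 dp:

35.3302 %


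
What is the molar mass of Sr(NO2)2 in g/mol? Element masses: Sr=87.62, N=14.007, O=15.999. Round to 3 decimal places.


M = sum(count * atomic_mass) over atoms.
M = 1*87.62 + 2*14.007 + 4*15.999
M = 87.62 + 28.014 + 63.996
M = 179.63 g/mol, rounded to 3 dp:

179.630 g/mol


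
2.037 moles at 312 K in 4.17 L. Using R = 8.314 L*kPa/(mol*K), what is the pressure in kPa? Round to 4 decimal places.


PV = nRT, solve for P = nRT / V.
nRT = 2.037 * 8.314 * 312 = 5283.9128
P = 5283.9128 / 4.17
P = 1267.1253717 kPa, rounded to 4 dp:

1267.1254 kPa


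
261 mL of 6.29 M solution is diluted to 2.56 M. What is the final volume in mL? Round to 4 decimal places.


Dilution: M1*V1 = M2*V2, solve for V2.
V2 = M1*V1 / M2
V2 = 6.29 * 261 / 2.56
V2 = 1641.69 / 2.56
V2 = 641.28515625 mL, rounded to 4 dp:

641.2852 mL


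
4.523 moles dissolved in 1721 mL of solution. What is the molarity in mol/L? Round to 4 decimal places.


Convert volume to liters: V_L = V_mL / 1000.
V_L = 1721 / 1000 = 1.721 L
M = n / V_L = 4.523 / 1.721
M = 2.62812318 mol/L, rounded to 4 dp:

2.6281 mol/L


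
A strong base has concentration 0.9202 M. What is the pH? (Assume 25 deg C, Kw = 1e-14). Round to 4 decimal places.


A strong base dissociates completely, so [OH-] equals the given concentration.
pOH = -log10([OH-]) = -log10(0.9202) = 0.036118
pH = 14 - pOH = 14 - 0.036118
pH = 13.963882, rounded to 4 dp:

13.9639


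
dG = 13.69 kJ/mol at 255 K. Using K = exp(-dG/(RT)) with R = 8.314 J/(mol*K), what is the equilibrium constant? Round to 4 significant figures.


dG is in kJ/mol; multiply by 1000 to match R in J/(mol*K).
RT = 8.314 * 255 = 2120.07 J/mol
exponent = -dG*1000 / (RT) = -(13.69*1000) / 2120.07 = -6.45733396
K = exp(-6.45733396)
K = 0.0015689731, rounded to 4 significant figures:

0.001569


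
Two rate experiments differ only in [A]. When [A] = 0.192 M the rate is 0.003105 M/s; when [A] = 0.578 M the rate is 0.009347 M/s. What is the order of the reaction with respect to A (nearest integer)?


Rate is proportional to [A]^n, so rate2/rate1 = ([A]2/[A]1)^n. Take logs to solve for n.
rate2/rate1 = 0.009347 / 0.003105 = 3.0103
[A]2/[A]1 = 0.578 / 0.192 = 3.0104
n = ln(3.0103) / ln(3.0104) = 1.0
Nearest integer order:

1


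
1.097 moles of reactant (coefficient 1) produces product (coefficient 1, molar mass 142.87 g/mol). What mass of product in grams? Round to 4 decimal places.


Use the coefficient ratio to convert reactant moles to product moles, then multiply by the product's molar mass.
moles_P = moles_R * (coeff_P / coeff_R) = 1.097 * (1/1) = 1.097
mass_P = moles_P * M_P = 1.097 * 142.87
mass_P = 156.72839 g, rounded to 4 dp:

156.7284 g


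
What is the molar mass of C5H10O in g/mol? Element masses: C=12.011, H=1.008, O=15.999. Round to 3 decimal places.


M = sum(count * atomic_mass) over atoms.
M = 5*12.011 + 10*1.008 + 1*15.999
M = 60.055 + 10.08 + 15.999
M = 86.134 g/mol, rounded to 3 dp:

86.134 g/mol


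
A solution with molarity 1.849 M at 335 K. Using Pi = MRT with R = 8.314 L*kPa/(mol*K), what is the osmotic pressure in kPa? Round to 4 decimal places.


Osmotic pressure (van't Hoff): Pi = M*R*T.
RT = 8.314 * 335 = 2785.19
Pi = 1.849 * 2785.19
Pi = 5149.81631 kPa, rounded to 4 dp:

5149.8163 kPa


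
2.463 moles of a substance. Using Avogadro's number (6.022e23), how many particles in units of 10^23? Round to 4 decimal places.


N = n * NA, then divide by 1e23 for the requested units.
N / 1e23 = n * 6.022
N / 1e23 = 2.463 * 6.022
N / 1e23 = 14.832186, rounded to 4 dp:

14.8322


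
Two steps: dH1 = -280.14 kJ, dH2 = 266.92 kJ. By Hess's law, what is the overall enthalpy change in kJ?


Hess's law: enthalpy is a state function, so add the step enthalpies.
dH_total = dH1 + dH2 = -280.14 + (266.92)
dH_total = -13.22 kJ:

-13.22 kJ


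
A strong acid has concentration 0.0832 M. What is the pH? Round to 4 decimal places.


A strong acid dissociates completely, so [H+] equals the given concentration.
pH = -log10([H+]) = -log10(0.0832)
pH = 1.07987667, rounded to 4 dp:

1.0799


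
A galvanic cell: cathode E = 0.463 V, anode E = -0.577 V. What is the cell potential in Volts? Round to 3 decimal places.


Standard cell potential: E_cell = E_cathode - E_anode.
E_cell = 0.463 - (-0.577)
E_cell = 1.04 V, rounded to 3 dp:

1.040 V


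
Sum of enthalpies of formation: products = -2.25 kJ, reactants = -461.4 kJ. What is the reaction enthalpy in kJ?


dH_rxn = sum(dH_f products) - sum(dH_f reactants)
dH_rxn = -2.25 - (-461.4)
dH_rxn = 459.15 kJ:

459.15 kJ


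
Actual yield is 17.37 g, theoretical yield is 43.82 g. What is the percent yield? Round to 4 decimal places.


% yield = 100 * actual / theoretical
% yield = 100 * 17.37 / 43.82
% yield = 39.63943405 %, rounded to 4 dp:

39.6394 %


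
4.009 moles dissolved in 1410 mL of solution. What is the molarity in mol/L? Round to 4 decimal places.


Convert volume to liters: V_L = V_mL / 1000.
V_L = 1410 / 1000 = 1.41 L
M = n / V_L = 4.009 / 1.41
M = 2.84326241 mol/L, rounded to 4 dp:

2.8433 mol/L


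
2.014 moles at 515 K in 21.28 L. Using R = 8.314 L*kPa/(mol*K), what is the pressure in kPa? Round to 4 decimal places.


PV = nRT, solve for P = nRT / V.
nRT = 2.014 * 8.314 * 515 = 8623.3639
P = 8623.3639 / 21.28
P = 405.23326598 kPa, rounded to 4 dp:

405.2333 kPa


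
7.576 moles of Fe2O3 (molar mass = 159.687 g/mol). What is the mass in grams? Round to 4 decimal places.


mass = n * M
mass = 7.576 * 159.687
mass = 1209.788712 g, rounded to 4 dp:

1209.7887 g


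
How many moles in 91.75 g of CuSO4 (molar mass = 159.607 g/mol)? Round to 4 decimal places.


n = mass / M
n = 91.75 / 159.607
n = 0.57484947 mol, rounded to 4 dp:

0.5748 mol


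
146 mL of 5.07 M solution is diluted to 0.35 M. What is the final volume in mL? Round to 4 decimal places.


Dilution: M1*V1 = M2*V2, solve for V2.
V2 = M1*V1 / M2
V2 = 5.07 * 146 / 0.35
V2 = 740.22 / 0.35
V2 = 2114.91428571 mL, rounded to 4 dp:

2114.9143 mL


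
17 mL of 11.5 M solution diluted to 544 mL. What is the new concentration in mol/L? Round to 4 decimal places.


Dilution: M1*V1 = M2*V2, solve for M2.
M2 = M1*V1 / V2
M2 = 11.5 * 17 / 544
M2 = 195.5 / 544
M2 = 0.359375 mol/L, rounded to 4 dp:

0.3594 mol/L


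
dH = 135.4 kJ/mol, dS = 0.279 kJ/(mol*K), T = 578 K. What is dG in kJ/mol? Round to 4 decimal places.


Gibbs: dG = dH - T*dS (consistent units, dS already in kJ/(mol*K)).
T*dS = 578 * 0.279 = 161.262
dG = 135.4 - (161.262)
dG = -25.862 kJ/mol, rounded to 4 dp:

-25.8620 kJ/mol


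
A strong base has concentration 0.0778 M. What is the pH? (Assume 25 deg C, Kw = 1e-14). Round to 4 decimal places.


A strong base dissociates completely, so [OH-] equals the given concentration.
pOH = -log10([OH-]) = -log10(0.0778) = 1.10902
pH = 14 - pOH = 14 - 1.10902
pH = 12.89098, rounded to 4 dp:

12.8910


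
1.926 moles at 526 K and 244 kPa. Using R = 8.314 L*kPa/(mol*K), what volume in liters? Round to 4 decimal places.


PV = nRT, solve for V = nRT / P.
nRT = 1.926 * 8.314 * 526 = 8422.7139
V = 8422.7139 / 244
V = 34.51931926 L, rounded to 4 dp:

34.5193 L


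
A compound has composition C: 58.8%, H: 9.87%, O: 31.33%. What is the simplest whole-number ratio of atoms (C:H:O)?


Assume 100 g of compound, divide each mass% by atomic mass to get moles, then normalize by the smallest to get a raw atom ratio.
Moles per 100 g: C: 58.8/12.011 = 4.8955, H: 9.87/1.008 = 9.7917, O: 31.33/15.999 = 1.9582
Raw ratio (divide by min = 1.9582): C: 2.5, H: 5.0, O: 1.0
Multiply by 2 to clear fractions: C: 5.0 ~= 5, H: 10.0 ~= 10, O: 2.0 ~= 2
Reduce by GCD to get the simplest whole-number ratio:

5:10:2


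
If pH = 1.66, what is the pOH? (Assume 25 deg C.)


At 25 deg C, pH + pOH = 14.
pOH = 14 - pH = 14 - 1.66
pOH = 12.34:

12.34


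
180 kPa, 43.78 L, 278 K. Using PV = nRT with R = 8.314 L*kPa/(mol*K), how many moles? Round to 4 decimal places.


PV = nRT, solve for n = PV / (RT).
PV = 180 * 43.78 = 7880.4
RT = 8.314 * 278 = 2311.292
n = 7880.4 / 2311.292
n = 3.4095216 mol, rounded to 4 dp:

3.4095 mol


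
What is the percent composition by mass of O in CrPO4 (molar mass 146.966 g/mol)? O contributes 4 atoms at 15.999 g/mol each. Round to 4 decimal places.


pct = 100 * (n_elem * M_elem) / M_total
mass_contribution = 4 * 15.999 = 63.996 g/mol
pct = 100 * 63.996 / 146.966
pct = 43.54476546 %, rounded to 4 dp:

43.5448 %


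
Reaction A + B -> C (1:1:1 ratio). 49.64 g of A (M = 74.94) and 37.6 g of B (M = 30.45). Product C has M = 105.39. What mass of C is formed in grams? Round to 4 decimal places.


Find moles of each reactant; the smaller value is the limiting reagent in a 1:1:1 reaction, so moles_C equals moles of the limiter.
n_A = mass_A / M_A = 49.64 / 74.94 = 0.662397 mol
n_B = mass_B / M_B = 37.6 / 30.45 = 1.234811 mol
Limiting reagent: A (smaller), n_limiting = 0.662397 mol
mass_C = n_limiting * M_C = 0.662397 * 105.39
mass_C = 69.81001983 g, rounded to 4 dp:

69.8100 g


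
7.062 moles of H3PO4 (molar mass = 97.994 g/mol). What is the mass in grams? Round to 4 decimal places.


mass = n * M
mass = 7.062 * 97.994
mass = 692.033628 g, rounded to 4 dp:

692.0336 g


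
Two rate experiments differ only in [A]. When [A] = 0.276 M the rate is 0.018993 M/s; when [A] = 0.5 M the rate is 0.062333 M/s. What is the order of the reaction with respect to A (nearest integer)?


Rate is proportional to [A]^n, so rate2/rate1 = ([A]2/[A]1)^n. Take logs to solve for n.
rate2/rate1 = 0.062333 / 0.018993 = 3.2819
[A]2/[A]1 = 0.5 / 0.276 = 1.8116
n = ln(3.2819) / ln(1.8116) = 2.0
Nearest integer order:

2


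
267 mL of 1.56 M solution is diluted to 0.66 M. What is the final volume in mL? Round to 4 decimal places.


Dilution: M1*V1 = M2*V2, solve for V2.
V2 = M1*V1 / M2
V2 = 1.56 * 267 / 0.66
V2 = 416.52 / 0.66
V2 = 631.09090909 mL, rounded to 4 dp:

631.0909 mL


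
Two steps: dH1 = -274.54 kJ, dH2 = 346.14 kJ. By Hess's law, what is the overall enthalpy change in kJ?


Hess's law: enthalpy is a state function, so add the step enthalpies.
dH_total = dH1 + dH2 = -274.54 + (346.14)
dH_total = 71.6 kJ:

71.60 kJ


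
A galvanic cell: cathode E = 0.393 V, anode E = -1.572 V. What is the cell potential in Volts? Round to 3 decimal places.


Standard cell potential: E_cell = E_cathode - E_anode.
E_cell = 0.393 - (-1.572)
E_cell = 1.965 V, rounded to 3 dp:

1.965 V


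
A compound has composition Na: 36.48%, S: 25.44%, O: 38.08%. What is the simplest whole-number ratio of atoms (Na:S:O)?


Assume 100 g of compound, divide each mass% by atomic mass to get moles, then normalize by the smallest to get a raw atom ratio.
Moles per 100 g: Na: 36.48/22.99 = 1.5868, S: 25.44/32.065 = 0.7934, O: 38.08/15.999 = 2.3801
Raw ratio (divide by min = 0.7934): Na: 2.0, S: 1.0, O: 3.0
Multiply by 1 to clear fractions: Na: 2.0 ~= 2, S: 1.0 ~= 1, O: 3.0 ~= 3
Reduce by GCD to get the simplest whole-number ratio:

2:1:3


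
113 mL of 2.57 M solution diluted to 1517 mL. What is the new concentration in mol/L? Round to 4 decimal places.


Dilution: M1*V1 = M2*V2, solve for M2.
M2 = M1*V1 / V2
M2 = 2.57 * 113 / 1517
M2 = 290.41 / 1517
M2 = 0.19143705 mol/L, rounded to 4 dp:

0.1914 mol/L


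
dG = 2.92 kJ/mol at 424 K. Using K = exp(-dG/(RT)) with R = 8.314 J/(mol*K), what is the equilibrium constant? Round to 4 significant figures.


dG is in kJ/mol; multiply by 1000 to match R in J/(mol*K).
RT = 8.314 * 424 = 3525.136 J/mol
exponent = -dG*1000 / (RT) = -(2.92*1000) / 3525.136 = -0.82833684
K = exp(-0.82833684)
K = 0.43677511, rounded to 4 significant figures:

0.4368


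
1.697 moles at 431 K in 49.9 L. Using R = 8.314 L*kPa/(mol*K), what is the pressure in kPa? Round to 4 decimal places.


PV = nRT, solve for P = nRT / V.
nRT = 1.697 * 8.314 * 431 = 6080.9178
P = 6080.9178 / 49.9
P = 121.86208016 kPa, rounded to 4 dp:

121.8621 kPa


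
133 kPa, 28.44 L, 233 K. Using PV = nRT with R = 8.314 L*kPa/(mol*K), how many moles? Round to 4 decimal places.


PV = nRT, solve for n = PV / (RT).
PV = 133 * 28.44 = 3782.52
RT = 8.314 * 233 = 1937.162
n = 3782.52 / 1937.162
n = 1.95260902 mol, rounded to 4 dp:

1.9526 mol


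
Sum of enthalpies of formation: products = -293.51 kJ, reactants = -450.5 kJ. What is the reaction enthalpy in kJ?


dH_rxn = sum(dH_f products) - sum(dH_f reactants)
dH_rxn = -293.51 - (-450.5)
dH_rxn = 156.99 kJ:

156.99 kJ


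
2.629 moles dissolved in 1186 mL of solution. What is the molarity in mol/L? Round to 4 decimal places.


Convert volume to liters: V_L = V_mL / 1000.
V_L = 1186 / 1000 = 1.186 L
M = n / V_L = 2.629 / 1.186
M = 2.21669477 mol/L, rounded to 4 dp:

2.2167 mol/L


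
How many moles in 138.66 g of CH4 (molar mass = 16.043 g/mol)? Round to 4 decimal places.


n = mass / M
n = 138.66 / 16.043
n = 8.64302188 mol, rounded to 4 dp:

8.6430 mol


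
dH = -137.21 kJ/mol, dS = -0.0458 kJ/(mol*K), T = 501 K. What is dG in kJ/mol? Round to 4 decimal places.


Gibbs: dG = dH - T*dS (consistent units, dS already in kJ/(mol*K)).
T*dS = 501 * -0.0458 = -22.9458
dG = -137.21 - (-22.9458)
dG = -114.2642 kJ/mol, rounded to 4 dp:

-114.2642 kJ/mol


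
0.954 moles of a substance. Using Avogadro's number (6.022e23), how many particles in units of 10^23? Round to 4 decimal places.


N = n * NA, then divide by 1e23 for the requested units.
N / 1e23 = n * 6.022
N / 1e23 = 0.954 * 6.022
N / 1e23 = 5.744988, rounded to 4 dp:

5.7450


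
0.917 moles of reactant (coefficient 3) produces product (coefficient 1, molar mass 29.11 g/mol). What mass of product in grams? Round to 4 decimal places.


Use the coefficient ratio to convert reactant moles to product moles, then multiply by the product's molar mass.
moles_P = moles_R * (coeff_P / coeff_R) = 0.917 * (1/3) = 0.305667
mass_P = moles_P * M_P = 0.305667 * 29.11
mass_P = 8.89796637 g, rounded to 4 dp:

8.8980 g


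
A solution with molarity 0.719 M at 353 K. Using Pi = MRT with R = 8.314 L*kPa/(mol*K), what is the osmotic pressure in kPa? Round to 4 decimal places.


Osmotic pressure (van't Hoff): Pi = M*R*T.
RT = 8.314 * 353 = 2934.842
Pi = 0.719 * 2934.842
Pi = 2110.151398 kPa, rounded to 4 dp:

2110.1514 kPa


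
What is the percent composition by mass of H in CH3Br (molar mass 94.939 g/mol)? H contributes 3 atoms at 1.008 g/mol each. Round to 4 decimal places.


pct = 100 * (n_elem * M_elem) / M_total
mass_contribution = 3 * 1.008 = 3.024 g/mol
pct = 100 * 3.024 / 94.939
pct = 3.18520313 %, rounded to 4 dp:

3.1852 %


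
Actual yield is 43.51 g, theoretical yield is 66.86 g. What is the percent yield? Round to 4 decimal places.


% yield = 100 * actual / theoretical
% yield = 100 * 43.51 / 66.86
% yield = 65.07627879 %, rounded to 4 dp:

65.0763 %


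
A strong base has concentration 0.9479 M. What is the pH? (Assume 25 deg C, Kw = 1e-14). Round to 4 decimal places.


A strong base dissociates completely, so [OH-] equals the given concentration.
pOH = -log10([OH-]) = -log10(0.9479) = 0.023237
pH = 14 - pOH = 14 - 0.023237
pH = 13.976763, rounded to 4 dp:

13.9768


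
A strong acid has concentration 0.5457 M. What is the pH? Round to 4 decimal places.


A strong acid dissociates completely, so [H+] equals the given concentration.
pH = -log10([H+]) = -log10(0.5457)
pH = 0.26304605, rounded to 4 dp:

0.2630


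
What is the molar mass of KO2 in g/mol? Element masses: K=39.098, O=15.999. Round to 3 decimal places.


M = sum(count * atomic_mass) over atoms.
M = 1*39.098 + 2*15.999
M = 39.098 + 31.998
M = 71.096 g/mol, rounded to 3 dp:

71.096 g/mol


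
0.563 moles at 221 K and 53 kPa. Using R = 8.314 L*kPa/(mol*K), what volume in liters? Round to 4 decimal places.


PV = nRT, solve for V = nRT / P.
nRT = 0.563 * 8.314 * 221 = 1034.4528
V = 1034.4528 / 53
V = 19.51797736 L, rounded to 4 dp:

19.5180 L


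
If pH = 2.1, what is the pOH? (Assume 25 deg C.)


At 25 deg C, pH + pOH = 14.
pOH = 14 - pH = 14 - 2.1
pOH = 11.9:

11.90


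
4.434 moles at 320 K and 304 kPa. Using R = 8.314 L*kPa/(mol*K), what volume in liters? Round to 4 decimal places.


PV = nRT, solve for V = nRT / P.
nRT = 4.434 * 8.314 * 320 = 11796.5683
V = 11796.5683 / 304
V = 38.80450099 L, rounded to 4 dp:

38.8045 L


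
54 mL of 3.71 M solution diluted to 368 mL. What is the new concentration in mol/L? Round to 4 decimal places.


Dilution: M1*V1 = M2*V2, solve for M2.
M2 = M1*V1 / V2
M2 = 3.71 * 54 / 368
M2 = 200.34 / 368
M2 = 0.54440217 mol/L, rounded to 4 dp:

0.5444 mol/L


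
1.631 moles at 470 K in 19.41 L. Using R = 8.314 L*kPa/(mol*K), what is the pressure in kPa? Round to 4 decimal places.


PV = nRT, solve for P = nRT / V.
nRT = 1.631 * 8.314 * 470 = 6373.263
P = 6373.263 / 19.41
P = 328.34945904 kPa, rounded to 4 dp:

328.3495 kPa


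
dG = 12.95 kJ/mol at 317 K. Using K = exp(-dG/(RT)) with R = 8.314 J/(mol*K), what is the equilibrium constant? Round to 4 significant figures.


dG is in kJ/mol; multiply by 1000 to match R in J/(mol*K).
RT = 8.314 * 317 = 2635.538 J/mol
exponent = -dG*1000 / (RT) = -(12.95*1000) / 2635.538 = -4.91360777
K = exp(-4.91360777)
K = 0.007345938, rounded to 4 significant figures:

0.007346


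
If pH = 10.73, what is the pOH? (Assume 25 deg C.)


At 25 deg C, pH + pOH = 14.
pOH = 14 - pH = 14 - 10.73
pOH = 3.27:

3.27


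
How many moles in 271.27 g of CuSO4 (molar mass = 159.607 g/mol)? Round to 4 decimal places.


n = mass / M
n = 271.27 / 159.607
n = 1.69961217 mol, rounded to 4 dp:

1.6996 mol


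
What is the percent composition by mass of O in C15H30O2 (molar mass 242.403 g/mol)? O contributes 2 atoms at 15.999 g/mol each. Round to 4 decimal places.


pct = 100 * (n_elem * M_elem) / M_total
mass_contribution = 2 * 15.999 = 31.998 g/mol
pct = 100 * 31.998 / 242.403
pct = 13.20033168 %, rounded to 4 dp:

13.2003 %


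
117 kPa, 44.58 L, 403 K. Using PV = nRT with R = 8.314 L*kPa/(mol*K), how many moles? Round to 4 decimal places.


PV = nRT, solve for n = PV / (RT).
PV = 117 * 44.58 = 5215.86
RT = 8.314 * 403 = 3350.542
n = 5215.86 / 3350.542
n = 1.55672127 mol, rounded to 4 dp:

1.5567 mol


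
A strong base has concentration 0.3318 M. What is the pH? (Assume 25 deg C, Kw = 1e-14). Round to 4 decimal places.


A strong base dissociates completely, so [OH-] equals the given concentration.
pOH = -log10([OH-]) = -log10(0.3318) = 0.479124
pH = 14 - pOH = 14 - 0.479124
pH = 13.520876, rounded to 4 dp:

13.5209


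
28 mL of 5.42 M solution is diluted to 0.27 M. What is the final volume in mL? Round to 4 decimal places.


Dilution: M1*V1 = M2*V2, solve for V2.
V2 = M1*V1 / M2
V2 = 5.42 * 28 / 0.27
V2 = 151.76 / 0.27
V2 = 562.07407407 mL, rounded to 4 dp:

562.0741 mL


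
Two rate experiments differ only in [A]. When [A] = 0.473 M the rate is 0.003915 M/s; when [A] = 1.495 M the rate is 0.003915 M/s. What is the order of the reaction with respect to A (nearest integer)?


Rate is proportional to [A]^n, so rate2/rate1 = ([A]2/[A]1)^n. Take logs to solve for n.
rate2/rate1 = 0.003915 / 0.003915 = 1.0
[A]2/[A]1 = 1.495 / 0.473 = 3.1607
n = ln(1.0) / ln(3.1607) = 0.0
Nearest integer order:

0


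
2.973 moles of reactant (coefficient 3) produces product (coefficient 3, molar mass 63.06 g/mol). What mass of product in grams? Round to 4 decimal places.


Use the coefficient ratio to convert reactant moles to product moles, then multiply by the product's molar mass.
moles_P = moles_R * (coeff_P / coeff_R) = 2.973 * (3/3) = 2.973
mass_P = moles_P * M_P = 2.973 * 63.06
mass_P = 187.47738 g, rounded to 4 dp:

187.4774 g


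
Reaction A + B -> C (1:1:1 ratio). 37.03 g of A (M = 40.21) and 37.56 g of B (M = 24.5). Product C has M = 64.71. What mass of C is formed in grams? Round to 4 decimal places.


Find moles of each reactant; the smaller value is the limiting reagent in a 1:1:1 reaction, so moles_C equals moles of the limiter.
n_A = mass_A / M_A = 37.03 / 40.21 = 0.920915 mol
n_B = mass_B / M_B = 37.56 / 24.5 = 1.533061 mol
Limiting reagent: A (smaller), n_limiting = 0.920915 mol
mass_C = n_limiting * M_C = 0.920915 * 64.71
mass_C = 59.59240965 g, rounded to 4 dp:

59.5924 g


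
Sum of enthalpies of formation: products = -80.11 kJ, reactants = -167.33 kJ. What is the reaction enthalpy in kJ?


dH_rxn = sum(dH_f products) - sum(dH_f reactants)
dH_rxn = -80.11 - (-167.33)
dH_rxn = 87.22 kJ:

87.22 kJ


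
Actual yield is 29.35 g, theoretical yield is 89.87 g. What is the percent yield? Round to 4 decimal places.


% yield = 100 * actual / theoretical
% yield = 100 * 29.35 / 89.87
% yield = 32.65828419 %, rounded to 4 dp:

32.6583 %


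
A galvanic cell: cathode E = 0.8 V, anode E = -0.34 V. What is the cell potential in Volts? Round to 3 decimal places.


Standard cell potential: E_cell = E_cathode - E_anode.
E_cell = 0.8 - (-0.34)
E_cell = 1.14 V, rounded to 3 dp:

1.140 V


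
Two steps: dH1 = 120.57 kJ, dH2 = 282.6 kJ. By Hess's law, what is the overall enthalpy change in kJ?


Hess's law: enthalpy is a state function, so add the step enthalpies.
dH_total = dH1 + dH2 = 120.57 + (282.6)
dH_total = 403.17 kJ:

403.17 kJ


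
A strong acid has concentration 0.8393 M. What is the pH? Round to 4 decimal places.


A strong acid dissociates completely, so [H+] equals the given concentration.
pH = -log10([H+]) = -log10(0.8393)
pH = 0.07608278, rounded to 4 dp:

0.0761


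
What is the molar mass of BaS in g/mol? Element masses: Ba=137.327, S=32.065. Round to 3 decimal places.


M = sum(count * atomic_mass) over atoms.
M = 1*137.327 + 1*32.065
M = 137.327 + 32.065
M = 169.392 g/mol, rounded to 3 dp:

169.392 g/mol


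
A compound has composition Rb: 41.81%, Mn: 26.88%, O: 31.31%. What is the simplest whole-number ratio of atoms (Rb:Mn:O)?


Assume 100 g of compound, divide each mass% by atomic mass to get moles, then normalize by the smallest to get a raw atom ratio.
Moles per 100 g: Rb: 41.81/85.468 = 0.4892, Mn: 26.88/54.938 = 0.4893, O: 31.31/15.999 = 1.957
Raw ratio (divide by min = 0.4892): Rb: 1.0, Mn: 1.0, O: 4.0
Multiply by 1 to clear fractions: Rb: 1.0 ~= 1, Mn: 1.0 ~= 1, O: 4.0 ~= 4
Reduce by GCD to get the simplest whole-number ratio:

1:1:4


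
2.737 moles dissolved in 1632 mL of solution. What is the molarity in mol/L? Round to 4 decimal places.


Convert volume to liters: V_L = V_mL / 1000.
V_L = 1632 / 1000 = 1.632 L
M = n / V_L = 2.737 / 1.632
M = 1.67708333 mol/L, rounded to 4 dp:

1.6771 mol/L


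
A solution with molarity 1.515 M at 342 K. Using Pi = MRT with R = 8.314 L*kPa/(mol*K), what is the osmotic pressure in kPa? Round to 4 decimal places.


Osmotic pressure (van't Hoff): Pi = M*R*T.
RT = 8.314 * 342 = 2843.388
Pi = 1.515 * 2843.388
Pi = 4307.73282 kPa, rounded to 4 dp:

4307.7328 kPa


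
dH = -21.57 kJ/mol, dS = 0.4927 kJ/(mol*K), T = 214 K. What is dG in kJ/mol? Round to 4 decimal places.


Gibbs: dG = dH - T*dS (consistent units, dS already in kJ/(mol*K)).
T*dS = 214 * 0.4927 = 105.4378
dG = -21.57 - (105.4378)
dG = -127.0078 kJ/mol, rounded to 4 dp:

-127.0078 kJ/mol


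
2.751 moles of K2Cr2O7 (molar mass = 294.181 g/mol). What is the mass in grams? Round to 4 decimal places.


mass = n * M
mass = 2.751 * 294.181
mass = 809.291931 g, rounded to 4 dp:

809.2919 g


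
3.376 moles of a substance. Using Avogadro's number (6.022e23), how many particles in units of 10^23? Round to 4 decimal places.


N = n * NA, then divide by 1e23 for the requested units.
N / 1e23 = n * 6.022
N / 1e23 = 3.376 * 6.022
N / 1e23 = 20.330272, rounded to 4 dp:

20.3303


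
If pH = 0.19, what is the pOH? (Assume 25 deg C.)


At 25 deg C, pH + pOH = 14.
pOH = 14 - pH = 14 - 0.19
pOH = 13.81:

13.81


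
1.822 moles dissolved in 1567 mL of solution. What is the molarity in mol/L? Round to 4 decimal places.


Convert volume to liters: V_L = V_mL / 1000.
V_L = 1567 / 1000 = 1.567 L
M = n / V_L = 1.822 / 1.567
M = 1.16273133 mol/L, rounded to 4 dp:

1.1627 mol/L


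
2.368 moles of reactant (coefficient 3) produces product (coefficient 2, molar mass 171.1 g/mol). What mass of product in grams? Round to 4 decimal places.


Use the coefficient ratio to convert reactant moles to product moles, then multiply by the product's molar mass.
moles_P = moles_R * (coeff_P / coeff_R) = 2.368 * (2/3) = 1.578667
mass_P = moles_P * M_P = 1.578667 * 171.1
mass_P = 270.1099237 g, rounded to 4 dp:

270.1099 g


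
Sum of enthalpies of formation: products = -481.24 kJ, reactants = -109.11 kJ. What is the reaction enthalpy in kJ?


dH_rxn = sum(dH_f products) - sum(dH_f reactants)
dH_rxn = -481.24 - (-109.11)
dH_rxn = -372.13 kJ:

-372.13 kJ


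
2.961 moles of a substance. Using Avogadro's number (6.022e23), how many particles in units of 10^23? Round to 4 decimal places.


N = n * NA, then divide by 1e23 for the requested units.
N / 1e23 = n * 6.022
N / 1e23 = 2.961 * 6.022
N / 1e23 = 17.831142, rounded to 4 dp:

17.8311


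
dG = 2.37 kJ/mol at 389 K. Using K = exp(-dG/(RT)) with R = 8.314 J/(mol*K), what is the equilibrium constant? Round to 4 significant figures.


dG is in kJ/mol; multiply by 1000 to match R in J/(mol*K).
RT = 8.314 * 389 = 3234.146 J/mol
exponent = -dG*1000 / (RT) = -(2.37*1000) / 3234.146 = -0.73280551
K = exp(-0.73280551)
K = 0.48055888, rounded to 4 significant figures:

0.4806


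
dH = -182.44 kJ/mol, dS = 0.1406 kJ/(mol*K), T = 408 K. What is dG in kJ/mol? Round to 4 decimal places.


Gibbs: dG = dH - T*dS (consistent units, dS already in kJ/(mol*K)).
T*dS = 408 * 0.1406 = 57.3648
dG = -182.44 - (57.3648)
dG = -239.8048 kJ/mol, rounded to 4 dp:

-239.8048 kJ/mol


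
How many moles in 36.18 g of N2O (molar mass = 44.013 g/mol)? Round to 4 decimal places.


n = mass / M
n = 36.18 / 44.013
n = 0.82202985 mol, rounded to 4 dp:

0.8220 mol


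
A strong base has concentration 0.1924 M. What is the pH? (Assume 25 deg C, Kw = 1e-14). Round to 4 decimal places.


A strong base dissociates completely, so [OH-] equals the given concentration.
pOH = -log10([OH-]) = -log10(0.1924) = 0.715795
pH = 14 - pOH = 14 - 0.715795
pH = 13.284205, rounded to 4 dp:

13.2842


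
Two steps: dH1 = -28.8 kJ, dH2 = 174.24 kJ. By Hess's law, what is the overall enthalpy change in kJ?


Hess's law: enthalpy is a state function, so add the step enthalpies.
dH_total = dH1 + dH2 = -28.8 + (174.24)
dH_total = 145.44 kJ:

145.44 kJ


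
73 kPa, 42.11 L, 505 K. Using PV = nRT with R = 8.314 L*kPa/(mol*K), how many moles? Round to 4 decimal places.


PV = nRT, solve for n = PV / (RT).
PV = 73 * 42.11 = 3074.03
RT = 8.314 * 505 = 4198.57
n = 3074.03 / 4198.57
n = 0.73216119 mol, rounded to 4 dp:

0.7322 mol


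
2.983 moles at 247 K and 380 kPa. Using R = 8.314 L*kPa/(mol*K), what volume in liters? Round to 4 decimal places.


PV = nRT, solve for V = nRT / P.
nRT = 2.983 * 8.314 * 247 = 6125.7635
V = 6125.7635 / 380
V = 16.12043026 L, rounded to 4 dp:

16.1204 L


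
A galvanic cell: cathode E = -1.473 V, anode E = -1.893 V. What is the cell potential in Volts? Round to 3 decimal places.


Standard cell potential: E_cell = E_cathode - E_anode.
E_cell = -1.473 - (-1.893)
E_cell = 0.42 V, rounded to 3 dp:

0.420 V


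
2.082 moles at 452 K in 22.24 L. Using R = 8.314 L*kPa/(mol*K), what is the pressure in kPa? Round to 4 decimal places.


PV = nRT, solve for P = nRT / V.
nRT = 2.082 * 8.314 * 452 = 7824.0061
P = 7824.0061 / 22.24
P = 351.79883543 kPa, rounded to 4 dp:

351.7988 kPa


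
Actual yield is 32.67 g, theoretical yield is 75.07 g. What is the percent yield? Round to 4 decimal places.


% yield = 100 * actual / theoretical
% yield = 100 * 32.67 / 75.07
% yield = 43.51938191 %, rounded to 4 dp:

43.5194 %


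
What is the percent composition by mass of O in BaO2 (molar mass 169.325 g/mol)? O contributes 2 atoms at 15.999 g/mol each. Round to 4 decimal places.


pct = 100 * (n_elem * M_elem) / M_total
mass_contribution = 2 * 15.999 = 31.998 g/mol
pct = 100 * 31.998 / 169.325
pct = 18.89738668 %, rounded to 4 dp:

18.8974 %


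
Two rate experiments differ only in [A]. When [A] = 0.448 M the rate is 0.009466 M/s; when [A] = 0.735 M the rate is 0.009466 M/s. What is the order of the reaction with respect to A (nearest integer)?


Rate is proportional to [A]^n, so rate2/rate1 = ([A]2/[A]1)^n. Take logs to solve for n.
rate2/rate1 = 0.009466 / 0.009466 = 1.0
[A]2/[A]1 = 0.735 / 0.448 = 1.6406
n = ln(1.0) / ln(1.6406) = 0.0
Nearest integer order:

0


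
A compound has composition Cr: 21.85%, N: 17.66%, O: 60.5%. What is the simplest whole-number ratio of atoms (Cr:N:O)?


Assume 100 g of compound, divide each mass% by atomic mass to get moles, then normalize by the smallest to get a raw atom ratio.
Moles per 100 g: Cr: 21.85/51.996 = 0.4202, N: 17.66/14.007 = 1.2608, O: 60.5/15.999 = 3.7815
Raw ratio (divide by min = 0.4202): Cr: 1.0, N: 3.0, O: 8.999
Multiply by 1 to clear fractions: Cr: 1.0 ~= 1, N: 3.0 ~= 3, O: 8.999 ~= 9
Reduce by GCD to get the simplest whole-number ratio:

1:3:9


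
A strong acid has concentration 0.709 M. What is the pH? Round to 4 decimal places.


A strong acid dissociates completely, so [H+] equals the given concentration.
pH = -log10([H+]) = -log10(0.709)
pH = 0.14935376, rounded to 4 dp:

0.1494


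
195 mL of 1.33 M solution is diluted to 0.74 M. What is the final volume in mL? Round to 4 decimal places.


Dilution: M1*V1 = M2*V2, solve for V2.
V2 = M1*V1 / M2
V2 = 1.33 * 195 / 0.74
V2 = 259.35 / 0.74
V2 = 350.47297297 mL, rounded to 4 dp:

350.4730 mL


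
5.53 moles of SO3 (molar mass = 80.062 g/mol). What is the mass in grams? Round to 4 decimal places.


mass = n * M
mass = 5.53 * 80.062
mass = 442.74286 g, rounded to 4 dp:

442.7429 g


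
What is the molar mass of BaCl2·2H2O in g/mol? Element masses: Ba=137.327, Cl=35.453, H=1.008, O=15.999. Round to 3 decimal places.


M = sum(count * atomic_mass) over atoms.
M = 1*137.327 + 2*35.453 + 4*1.008 + 2*15.999
M = 137.327 + 70.906 + 4.032 + 31.998
M = 244.263 g/mol, rounded to 3 dp:

244.263 g/mol


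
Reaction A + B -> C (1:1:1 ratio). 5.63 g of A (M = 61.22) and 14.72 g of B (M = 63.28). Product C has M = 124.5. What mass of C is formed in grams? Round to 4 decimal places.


Find moles of each reactant; the smaller value is the limiting reagent in a 1:1:1 reaction, so moles_C equals moles of the limiter.
n_A = mass_A / M_A = 5.63 / 61.22 = 0.091963 mol
n_B = mass_B / M_B = 14.72 / 63.28 = 0.232617 mol
Limiting reagent: A (smaller), n_limiting = 0.091963 mol
mass_C = n_limiting * M_C = 0.091963 * 124.5
mass_C = 11.4493935 g, rounded to 4 dp:

11.4494 g


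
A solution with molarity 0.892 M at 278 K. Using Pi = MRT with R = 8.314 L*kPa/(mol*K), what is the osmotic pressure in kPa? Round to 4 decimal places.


Osmotic pressure (van't Hoff): Pi = M*R*T.
RT = 8.314 * 278 = 2311.292
Pi = 0.892 * 2311.292
Pi = 2061.672464 kPa, rounded to 4 dp:

2061.6725 kPa


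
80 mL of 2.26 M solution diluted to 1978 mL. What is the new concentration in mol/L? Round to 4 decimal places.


Dilution: M1*V1 = M2*V2, solve for M2.
M2 = M1*V1 / V2
M2 = 2.26 * 80 / 1978
M2 = 180.8 / 1978
M2 = 0.09140546 mol/L, rounded to 4 dp:

0.0914 mol/L


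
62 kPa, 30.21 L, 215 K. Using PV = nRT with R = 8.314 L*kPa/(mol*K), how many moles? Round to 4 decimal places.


PV = nRT, solve for n = PV / (RT).
PV = 62 * 30.21 = 1873.02
RT = 8.314 * 215 = 1787.51
n = 1873.02 / 1787.51
n = 1.04783749 mol, rounded to 4 dp:

1.0478 mol


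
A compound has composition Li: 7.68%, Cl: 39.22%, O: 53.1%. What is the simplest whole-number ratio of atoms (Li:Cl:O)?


Assume 100 g of compound, divide each mass% by atomic mass to get moles, then normalize by the smallest to get a raw atom ratio.
Moles per 100 g: Li: 7.68/6.941 = 1.1065, Cl: 39.22/35.453 = 1.1063, O: 53.1/15.999 = 3.319
Raw ratio (divide by min = 1.1063): Li: 1.0, Cl: 1.0, O: 3.0
Multiply by 1 to clear fractions: Li: 1.0 ~= 1, Cl: 1.0 ~= 1, O: 3.0 ~= 3
Reduce by GCD to get the simplest whole-number ratio:

1:1:3


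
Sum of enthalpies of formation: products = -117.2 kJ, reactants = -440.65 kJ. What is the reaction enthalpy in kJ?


dH_rxn = sum(dH_f products) - sum(dH_f reactants)
dH_rxn = -117.2 - (-440.65)
dH_rxn = 323.45 kJ:

323.45 kJ


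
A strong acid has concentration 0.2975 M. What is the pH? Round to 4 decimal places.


A strong acid dissociates completely, so [H+] equals the given concentration.
pH = -log10([H+]) = -log10(0.2975)
pH = 0.52651303, rounded to 4 dp:

0.5265


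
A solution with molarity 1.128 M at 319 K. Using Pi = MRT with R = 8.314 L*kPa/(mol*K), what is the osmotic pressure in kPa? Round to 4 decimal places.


Osmotic pressure (van't Hoff): Pi = M*R*T.
RT = 8.314 * 319 = 2652.166
Pi = 1.128 * 2652.166
Pi = 2991.643248 kPa, rounded to 4 dp:

2991.6432 kPa


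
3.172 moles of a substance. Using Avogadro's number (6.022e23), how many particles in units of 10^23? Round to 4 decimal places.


N = n * NA, then divide by 1e23 for the requested units.
N / 1e23 = n * 6.022
N / 1e23 = 3.172 * 6.022
N / 1e23 = 19.101784, rounded to 4 dp:

19.1018


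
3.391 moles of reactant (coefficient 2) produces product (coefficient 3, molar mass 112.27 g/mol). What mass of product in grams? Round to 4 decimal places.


Use the coefficient ratio to convert reactant moles to product moles, then multiply by the product's molar mass.
moles_P = moles_R * (coeff_P / coeff_R) = 3.391 * (3/2) = 5.0865
mass_P = moles_P * M_P = 5.0865 * 112.27
mass_P = 571.061355 g, rounded to 4 dp:

571.0614 g
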